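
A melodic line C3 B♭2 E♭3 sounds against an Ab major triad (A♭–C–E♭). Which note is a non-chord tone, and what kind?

The harmony at that moment is A♭ major triad (A♭, C, E♭); B♭2 is not a chord tone.
It is approached by step down from C3 and left by leap up to E♭3.
Step in, leap out — an escape tone.

B♭2 is an escape tone.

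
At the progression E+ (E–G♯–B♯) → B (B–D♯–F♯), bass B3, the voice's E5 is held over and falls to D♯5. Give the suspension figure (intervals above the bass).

4–3 suspension.

At the second chord the bass is B3. The suspended E5 lies a fourth above the bass; after resolving down by step to D♯5, the interval above the bass becomes a third.
Suspension figures are named by those two intervals: 4–3.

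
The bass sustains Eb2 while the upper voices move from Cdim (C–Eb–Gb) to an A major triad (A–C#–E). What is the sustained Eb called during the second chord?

The harmony at that moment is A major triad (A, C#, E); Eb2 is not a chord tone.
It is held over (the same pitch as the preceding Eb2) and then sustained as the same pitch into the next harmony.
Sustained through a change of harmony — a pedal tone.

Pedal tone (pedal point).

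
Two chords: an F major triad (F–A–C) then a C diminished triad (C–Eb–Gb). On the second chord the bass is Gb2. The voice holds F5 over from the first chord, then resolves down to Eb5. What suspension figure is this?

7–6 suspension.

At the second chord the bass is Gb2. The suspended F5 lies a seventh above the bass; after resolving down by step to Eb5, the interval above the bass becomes a sixth.
Suspension figures are named by those two intervals: 7–6.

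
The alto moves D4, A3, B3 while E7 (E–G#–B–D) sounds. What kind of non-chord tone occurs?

A3 is an appoggiatura.

The harmony at that moment is E dominant seventh chord (E, G#, B, D); A3 is not a chord tone.
It is approached by leap down from D4 and left by step up to B3.
Leap in, step out — an appoggiatura.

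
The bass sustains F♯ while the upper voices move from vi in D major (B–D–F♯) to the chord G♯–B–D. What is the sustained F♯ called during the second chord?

Pedal tone (pedal point).

The harmony at that moment is G♯ diminished triad (G♯, B, D); F♯ is not a chord tone.
It is held over (the same pitch as the preceding F♯) and then sustained as the same pitch into the next harmony.
Sustained through a change of harmony — a pedal tone.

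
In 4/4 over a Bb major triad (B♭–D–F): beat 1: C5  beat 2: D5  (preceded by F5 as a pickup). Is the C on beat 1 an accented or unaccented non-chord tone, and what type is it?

The harmony at that moment is B♭ major triad (B♭, D, F); C5 is not a chord tone.
It is approached by leap down from F5 and left by step up to D5.
Leap in, step out — an appoggiatura.
It falls on the downbeat, so it is accented.

Accented appoggiatura.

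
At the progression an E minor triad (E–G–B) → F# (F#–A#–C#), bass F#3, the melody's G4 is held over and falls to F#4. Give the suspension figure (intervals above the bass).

At the second chord the bass is F#3. The suspended G4 lies a ninth above the bass; after resolving down by step to F#4, the interval above the bass becomes an octave.
Suspension figures are named by those two intervals: 9–8.

9–8 suspension.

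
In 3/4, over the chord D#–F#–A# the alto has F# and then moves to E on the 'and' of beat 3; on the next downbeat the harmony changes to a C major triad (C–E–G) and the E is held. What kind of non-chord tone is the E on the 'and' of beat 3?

Anticipation.

The harmony at that moment is D# minor triad (D#, F#, A#); E is not a chord tone.
It is approached by step down from F# and then sustained as the same pitch into the next harmony.
Arriving early and becoming a chord tone when the harmony changes — an anticipation.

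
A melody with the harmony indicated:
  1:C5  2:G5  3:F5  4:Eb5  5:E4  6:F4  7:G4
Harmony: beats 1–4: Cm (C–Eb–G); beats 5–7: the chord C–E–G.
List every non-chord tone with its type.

The harmony at that moment is C minor triad (C, Eb, G); F5 is not a chord tone.
It is approached by step down from G5 and left by step down to Eb5.
Step in, step out in the same direction — a passing tone.
The harmony at that moment is C major triad (C, E, G); F4 is not a chord tone.
It is approached by step up from E4 and left by step up to G4.
Step in, step out in the same direction — a passing tone.

F5 (beat 3) — passing tone; F4 (beat 6) — passing tone.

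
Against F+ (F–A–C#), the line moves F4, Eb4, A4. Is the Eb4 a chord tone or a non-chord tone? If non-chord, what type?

Non-chord tone — an escape tone.

The harmony at that moment is F augmented triad (F, A, C#); Eb4 is not a chord tone.
It is approached by step down from F4 and left by leap up to A4.
Step in, leap out — an escape tone.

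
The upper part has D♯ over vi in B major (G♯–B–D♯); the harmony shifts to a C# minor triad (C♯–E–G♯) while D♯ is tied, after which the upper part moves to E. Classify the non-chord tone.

The harmony at that moment is C♯ minor triad (C♯, E, G♯); D♯ is not a chord tone.
It is held over (the same pitch as the preceding D♯) and left by step up to E.
Held over from the previous chord and resolving up by step — a retardation.

D♯ is a retardation.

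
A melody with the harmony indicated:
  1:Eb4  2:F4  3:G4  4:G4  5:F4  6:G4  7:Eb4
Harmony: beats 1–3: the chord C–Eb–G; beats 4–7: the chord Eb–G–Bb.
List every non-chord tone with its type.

The harmony at that moment is C minor triad (C, Eb, G); F4 is not a chord tone.
It is approached by step up from Eb4 and left by step up to G4.
Step in, step out in the same direction — a passing tone.
The harmony at that moment is Eb major triad (Eb, G, Bb); F4 is not a chord tone.
It is approached by step down from G4 and left by step up to G4.
Step away and step back to the same note — a neighbor tone (lower neighbor).

F4 (beat 2) — passing tone; F4 (beat 5) — neighbor tone.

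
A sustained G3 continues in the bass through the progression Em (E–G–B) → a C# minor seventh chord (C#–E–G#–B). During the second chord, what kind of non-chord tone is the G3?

The harmony at that moment is C# minor seventh chord (C#, E, G#, B); G3 is not a chord tone.
It is held over (the same pitch as the preceding G3) and then sustained as the same pitch into the next harmony.
Sustained through a change of harmony — a pedal tone.

Pedal tone (pedal point).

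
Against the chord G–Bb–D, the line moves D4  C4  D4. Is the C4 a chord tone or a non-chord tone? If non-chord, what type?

The harmony at that moment is G minor triad (G, Bb, D); C4 is not a chord tone.
It is approached by step down from D4 and left by step up to D4.
Step away and step back to the same note — a neighbor tone (lower neighbor).

Non-chord tone — a neighbor tone.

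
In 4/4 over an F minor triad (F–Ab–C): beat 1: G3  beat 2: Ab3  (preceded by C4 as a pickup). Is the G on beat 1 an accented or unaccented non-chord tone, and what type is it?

Accented appoggiatura.

The harmony at that moment is F minor triad (F, Ab, C); G3 is not a chord tone.
It is approached by leap down from C4 and left by step up to Ab3.
Leap in, step out — an appoggiatura.
It falls on the downbeat, so it is accented.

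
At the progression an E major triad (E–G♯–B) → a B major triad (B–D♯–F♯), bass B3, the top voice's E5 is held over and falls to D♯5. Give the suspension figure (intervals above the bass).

At the second chord the bass is B3. The suspended E5 lies a fourth above the bass; after resolving down by step to D♯5, the interval above the bass becomes a third.
Suspension figures are named by those two intervals: 4–3.

4–3 suspension.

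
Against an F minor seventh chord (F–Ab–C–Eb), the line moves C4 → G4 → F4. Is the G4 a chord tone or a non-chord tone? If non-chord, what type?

Non-chord tone — an appoggiatura.

The harmony at that moment is F minor seventh chord (F, Ab, C, Eb); G4 is not a chord tone.
It is approached by leap up from C4 and left by step down to F4.
Leap in, step out — an appoggiatura.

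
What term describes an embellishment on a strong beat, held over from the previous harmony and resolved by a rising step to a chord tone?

Approach: by preparation — the pitch is first a chord tone, then held (tied or repeated) while the harmony changes under it. Departure: up by step. Metric position: strong.
A prepared dissonance that resolves upward by step — a retardation. (The same figure resolving downward would be a suspension.)

Retardation.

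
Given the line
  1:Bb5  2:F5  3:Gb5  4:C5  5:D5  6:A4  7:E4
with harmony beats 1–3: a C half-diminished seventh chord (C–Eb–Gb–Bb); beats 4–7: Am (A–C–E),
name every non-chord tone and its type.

F5 (beat 2) — appoggiatura; D5 (beat 5) — escape tone.

The harmony at that moment is C half-diminished seventh chord (C, Eb, Gb, Bb); F5 is not a chord tone.
It is approached by leap down from Bb5 and left by step up to Gb5.
Leap in, step out — an appoggiatura.
The harmony at that moment is A minor triad (A, C, E); D5 is not a chord tone.
It is approached by step up from C5 and left by leap down to A4.
Step in, leap out — an escape tone.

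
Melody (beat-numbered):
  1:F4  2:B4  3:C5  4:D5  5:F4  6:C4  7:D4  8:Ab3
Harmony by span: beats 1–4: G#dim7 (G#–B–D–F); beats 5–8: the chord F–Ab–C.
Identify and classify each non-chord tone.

C5 (beat 3) — passing tone; D4 (beat 7) — escape tone.

The harmony at that moment is G# diminished seventh chord (G#, B, D, F); C5 is not a chord tone.
It is approached by step up from B4 and left by step up to D5.
Step in, step out in the same direction — a passing tone.
The harmony at that moment is F minor triad (F, Ab, C); D4 is not a chord tone.
It is approached by step up from C4 and left by leap down to Ab3.
Step in, leap out — an escape tone.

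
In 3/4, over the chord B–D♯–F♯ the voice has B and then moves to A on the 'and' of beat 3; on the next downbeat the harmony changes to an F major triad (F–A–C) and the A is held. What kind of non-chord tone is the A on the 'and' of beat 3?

Anticipation.

The harmony at that moment is B major triad (B, D♯, F♯); A is not a chord tone.
It is approached by step down from B and then sustained as the same pitch into the next harmony.
Arriving early and becoming a chord tone when the harmony changes — an anticipation.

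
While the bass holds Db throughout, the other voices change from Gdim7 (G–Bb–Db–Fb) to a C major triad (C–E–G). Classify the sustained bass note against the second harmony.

Pedal tone (pedal point).

The harmony at that moment is C major triad (C, E, G); Db is not a chord tone.
It is held over (the same pitch as the preceding Db) and then sustained as the same pitch into the next harmony.
Sustained through a change of harmony — a pedal tone.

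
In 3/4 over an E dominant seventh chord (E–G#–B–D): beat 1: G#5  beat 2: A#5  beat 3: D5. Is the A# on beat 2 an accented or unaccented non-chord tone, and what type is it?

The harmony at that moment is E dominant seventh chord (E, G#, B, D); A#5 is not a chord tone.
It is approached by step up from G#5 and left by leap down to D5.
Step in, leap out — an escape tone.
It falls on a weak beat, so it is unaccented.

Unaccented escape tone.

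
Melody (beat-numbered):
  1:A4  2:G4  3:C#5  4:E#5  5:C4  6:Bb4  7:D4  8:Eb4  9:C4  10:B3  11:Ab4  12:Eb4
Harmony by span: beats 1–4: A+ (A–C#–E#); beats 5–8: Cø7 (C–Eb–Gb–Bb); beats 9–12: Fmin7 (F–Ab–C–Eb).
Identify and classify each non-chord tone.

The harmony at that moment is A augmented triad (A, C#, E#); G4 is not a chord tone.
It is approached by step down from A4 and left by leap up to C#5.
Step in, leap out — an escape tone.
The harmony at that moment is C half-diminished seventh chord (C, Eb, Gb, Bb); D4 is not a chord tone.
It is approached by leap down from Bb4 and left by step up to Eb4.
Leap in, step out — an appoggiatura.
The harmony at that moment is F minor seventh chord (F, Ab, C, Eb); B3 is not a chord tone.
It is approached by step down from C4 and left by leap up to Ab4.
Step in, leap out — an escape tone.

G4 (beat 2) — escape tone; D4 (beat 7) — appoggiatura; B3 (beat 10) — escape tone.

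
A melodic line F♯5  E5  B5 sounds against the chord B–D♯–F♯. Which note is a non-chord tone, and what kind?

E5 is an escape tone.

The harmony at that moment is B major triad (B, D♯, F♯); E5 is not a chord tone.
It is approached by step down from F♯5 and left by leap up to B5.
Step in, leap out — an escape tone.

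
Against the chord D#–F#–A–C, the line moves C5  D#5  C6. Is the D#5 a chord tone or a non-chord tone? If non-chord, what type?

Chord tone (the root of D# diminished seventh chord).

D# diminished seventh chord contains D#, F#, A, C; D# is the root, so it is a chord tone.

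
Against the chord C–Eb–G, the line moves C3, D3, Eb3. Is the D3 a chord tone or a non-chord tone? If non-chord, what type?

Non-chord tone — a passing tone.

The harmony at that moment is C minor triad (C, Eb, G); D3 is not a chord tone.
It is approached by step up from C3 and left by step up to Eb3.
Step in, step out in the same direction — a passing tone.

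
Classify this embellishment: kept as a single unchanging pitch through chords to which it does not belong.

Approach: none. Departure: none — a single pitch is sustained while the chords change around it, passing through harmonies that do not contain it.
No melodic motion at all; the dissonance is created entirely by the moving harmonies against the stationary note — a pedal tone (pedal point).

Pedal tone.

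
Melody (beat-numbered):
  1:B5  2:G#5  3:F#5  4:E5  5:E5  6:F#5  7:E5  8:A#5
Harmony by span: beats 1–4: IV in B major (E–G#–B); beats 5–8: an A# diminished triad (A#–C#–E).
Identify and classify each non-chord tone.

The harmony at that moment is E major triad (E, G#, B); F#5 is not a chord tone.
It is approached by step down from G#5 and left by step down to E5.
Step in, step out in the same direction — a passing tone.
The harmony at that moment is A# diminished triad (A#, C#, E); F#5 is not a chord tone.
It is approached by step up from E5 and left by step down to E5.
Step away and step back to the same note — a neighbor tone (upper neighbor).

F#5 (beat 3) — passing tone; F#5 (beat 6) — neighbor tone.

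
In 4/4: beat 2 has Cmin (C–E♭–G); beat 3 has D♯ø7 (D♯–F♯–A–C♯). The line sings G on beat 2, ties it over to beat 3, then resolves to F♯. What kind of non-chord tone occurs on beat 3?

Suspension.

The harmony at that moment is D♯ half-diminished seventh chord (D♯, F♯, A, C♯); G is not a chord tone.
It is held over (the same pitch as the preceding G) and left by step down to F♯.
Held over from the previous chord and resolving down by step — a suspension.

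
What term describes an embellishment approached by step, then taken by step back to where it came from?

Neighbor tone.

Approach: by step. Departure: by step in the opposite direction, back to the starting pitch.
Stepwise on both sides but reversing to return to the same chord tone — a neighbor tone. (Had it continued onward in the same direction it would be a passing tone instead.)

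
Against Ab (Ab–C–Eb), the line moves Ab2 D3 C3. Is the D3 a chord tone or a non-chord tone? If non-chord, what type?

The harmony at that moment is Ab major triad (Ab, C, Eb); D3 is not a chord tone.
It is approached by leap up from Ab2 and left by step down to C3.
Leap in, step out — an appoggiatura.

Non-chord tone — an appoggiatura.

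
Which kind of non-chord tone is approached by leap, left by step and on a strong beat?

Approach: by leap. Departure: by step. Metric position: strong.
Leap in, step out, in a metrically strong position — an appoggiatura. (It is the mirror image of the escape tone, which steps in and leaps out from a weak position.)

Appoggiatura.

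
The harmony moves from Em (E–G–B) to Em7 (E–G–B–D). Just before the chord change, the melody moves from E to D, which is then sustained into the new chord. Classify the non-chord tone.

The harmony at that moment is E minor triad (E, G, B); D is not a chord tone.
It is approached by step down from E and then sustained as the same pitch into the next harmony.
Arriving early and becoming a chord tone when the harmony changes — an anticipation.

D is an anticipation.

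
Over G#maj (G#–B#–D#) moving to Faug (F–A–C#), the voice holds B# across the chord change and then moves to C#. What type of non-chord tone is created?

B# is a retardation.

The harmony at that moment is F augmented triad (F, A, C#); B# is not a chord tone.
It is held over (the same pitch as the preceding B#) and left by step up to C#.
Held over from the previous chord and resolving up by step — a retardation.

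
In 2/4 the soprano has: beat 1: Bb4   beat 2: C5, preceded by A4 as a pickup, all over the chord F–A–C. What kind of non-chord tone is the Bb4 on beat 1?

The harmony at that moment is F major triad (F, A, C); Bb4 is not a chord tone.
It is approached by step up from A4 and left by step up to C5.
Step in, step out in the same direction — a passing tone.

Passing tone.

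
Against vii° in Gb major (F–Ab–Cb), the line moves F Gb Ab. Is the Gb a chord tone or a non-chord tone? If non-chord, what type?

Non-chord tone — a passing tone.

The harmony at that moment is F diminished triad (F, Ab, Cb); Gb is not a chord tone.
It is approached by step up from F and left by step up to Ab.
Step in, step out in the same direction — a passing tone.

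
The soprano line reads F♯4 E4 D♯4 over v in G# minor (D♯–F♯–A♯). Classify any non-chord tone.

E4 is a passing tone.

The harmony at that moment is D♯ minor triad (D♯, F♯, A♯); E4 is not a chord tone.
It is approached by step down from F♯4 and left by step down to D♯4.
Step in, step out in the same direction — a passing tone.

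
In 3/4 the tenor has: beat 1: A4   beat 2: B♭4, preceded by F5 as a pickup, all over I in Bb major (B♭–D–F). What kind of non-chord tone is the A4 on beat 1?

Appoggiatura.

The harmony at that moment is B♭ major triad (B♭, D, F); A4 is not a chord tone.
It is approached by leap down from F5 and left by step up to B♭4.
Leap in, step out, metrically accented — an appoggiatura.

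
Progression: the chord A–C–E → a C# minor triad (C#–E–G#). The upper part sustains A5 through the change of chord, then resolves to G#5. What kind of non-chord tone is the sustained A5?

A5 is a suspension.

The harmony at that moment is C# minor triad (C#, E, G#); A5 is not a chord tone.
It is held over (the same pitch as the preceding A5) and left by step down to G#5.
Held over from the previous chord and resolving down by step — a suspension.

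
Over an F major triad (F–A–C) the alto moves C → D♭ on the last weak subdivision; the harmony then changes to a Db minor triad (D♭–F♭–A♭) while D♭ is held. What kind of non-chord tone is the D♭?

The harmony at that moment is F major triad (F, A, C); D♭ is not a chord tone.
It is approached by step up from C and then sustained as the same pitch into the next harmony.
Arriving early and becoming a chord tone when the harmony changes — an anticipation.

D♭ is an anticipation.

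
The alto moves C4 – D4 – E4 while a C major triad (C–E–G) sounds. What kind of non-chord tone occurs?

The harmony at that moment is C major triad (C, E, G); D4 is not a chord tone.
It is approached by step up from C4 and left by step up to E4.
Step in, step out in the same direction — a passing tone.

D4 is a passing tone.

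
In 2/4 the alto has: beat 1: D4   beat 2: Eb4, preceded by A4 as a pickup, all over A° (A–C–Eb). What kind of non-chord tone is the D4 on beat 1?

The harmony at that moment is A diminished triad (A, C, Eb); D4 is not a chord tone.
It is approached by leap down from A4 and left by step up to Eb4.
Leap in, step out, metrically accented — an appoggiatura.

Appoggiatura.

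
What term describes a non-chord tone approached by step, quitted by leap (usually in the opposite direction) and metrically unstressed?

Escape tone.

Approach: by step. Departure: by leap. Metric position: weak.
Step in, leap out, from a weak position — an escape tone (échappée). (It is the mirror image of the appoggiatura, which leaps in and steps out on a strong beat.)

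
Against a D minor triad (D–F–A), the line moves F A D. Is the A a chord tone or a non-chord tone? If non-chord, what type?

Chord tone (the fifth of D minor triad).

D minor triad contains D, F, A; A is the fifth, so it is a chord tone.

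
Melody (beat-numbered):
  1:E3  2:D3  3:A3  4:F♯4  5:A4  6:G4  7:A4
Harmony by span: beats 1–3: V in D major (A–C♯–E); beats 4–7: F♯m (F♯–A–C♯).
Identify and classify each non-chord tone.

The harmony at that moment is A major triad (A, C♯, E); D3 is not a chord tone.
It is approached by step down from E3 and left by leap up to A3.
Step in, leap out — an escape tone.
The harmony at that moment is F♯ minor triad (F♯, A, C♯); G4 is not a chord tone.
It is approached by step down from A4 and left by step up to A4.
Step away and step back to the same note — a neighbor tone (lower neighbor).

D3 (beat 2) — escape tone; G4 (beat 6) — neighbor tone.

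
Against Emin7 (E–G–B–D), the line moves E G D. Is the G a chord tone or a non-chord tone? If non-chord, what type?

E minor seventh chord contains E, G, B, D; G is the third, so it is a chord tone.

Chord tone (the third of E minor seventh chord).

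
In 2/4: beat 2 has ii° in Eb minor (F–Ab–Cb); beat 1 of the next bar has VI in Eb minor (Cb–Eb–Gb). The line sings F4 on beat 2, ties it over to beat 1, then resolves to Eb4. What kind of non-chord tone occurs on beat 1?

Suspension.

The harmony at that moment is Cb major triad (Cb, Eb, Gb); F4 is not a chord tone.
It is held over (the same pitch as the preceding F4) and left by step down to Eb4.
Held over from the previous chord and resolving down by step — a suspension.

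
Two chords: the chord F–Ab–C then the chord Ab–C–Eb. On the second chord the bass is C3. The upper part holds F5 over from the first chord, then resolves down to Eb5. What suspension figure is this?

At the second chord the bass is C3. The suspended F5 lies a fourth above the bass; after resolving down by step to Eb5, the interval above the bass becomes a third.
Suspension figures are named by those two intervals: 4–3.

4–3 suspension.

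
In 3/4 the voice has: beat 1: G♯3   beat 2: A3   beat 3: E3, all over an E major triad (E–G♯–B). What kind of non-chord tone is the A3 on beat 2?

The harmony at that moment is E major triad (E, G♯, B); A3 is not a chord tone.
It is approached by step up from G♯3 and left by leap down to E3.
Step in, leap out, on a weak beat — an escape tone.

Escape tone.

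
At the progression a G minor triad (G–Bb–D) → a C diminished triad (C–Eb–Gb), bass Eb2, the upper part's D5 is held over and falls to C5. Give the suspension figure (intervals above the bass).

At the second chord the bass is Eb2. The suspended D5 lies a seventh above the bass; after resolving down by step to C5, the interval above the bass becomes a sixth.
Suspension figures are named by those two intervals: 7–6.

7–6 suspension.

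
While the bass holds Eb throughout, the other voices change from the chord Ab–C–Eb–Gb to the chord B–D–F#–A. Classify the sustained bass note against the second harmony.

The harmony at that moment is B minor seventh chord (B, D, F#, A); Eb is not a chord tone.
It is held over (the same pitch as the preceding Eb) and then sustained as the same pitch into the next harmony.
Sustained through a change of harmony — a pedal tone.

Pedal tone (pedal point).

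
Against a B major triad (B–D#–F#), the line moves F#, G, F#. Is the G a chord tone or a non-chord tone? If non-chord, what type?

Non-chord tone — a neighbor tone.

The harmony at that moment is B major triad (B, D#, F#); G is not a chord tone.
It is approached by step up from F# and left by step down to F#.
Step away and step back to the same note — a neighbor tone (upper neighbor).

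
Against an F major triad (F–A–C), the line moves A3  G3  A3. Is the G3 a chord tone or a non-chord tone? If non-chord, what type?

Non-chord tone — a neighbor tone.

The harmony at that moment is F major triad (F, A, C); G3 is not a chord tone.
It is approached by step down from A3 and left by step up to A3.
Step away and step back to the same note — a neighbor tone (lower neighbor).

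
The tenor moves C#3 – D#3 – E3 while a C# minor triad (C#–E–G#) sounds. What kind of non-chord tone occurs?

The harmony at that moment is C# minor triad (C#, E, G#); D#3 is not a chord tone.
It is approached by step up from C#3 and left by step up to E3.
Step in, step out in the same direction — a passing tone.

D#3 is a passing tone.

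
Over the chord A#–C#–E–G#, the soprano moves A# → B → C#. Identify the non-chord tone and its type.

The harmony at that moment is A# half-diminished seventh chord (A#, C#, E, G#); B is not a chord tone.
It is approached by step up from A# and left by step up to C#.
Step in, step out in the same direction — a passing tone.

B is a passing tone.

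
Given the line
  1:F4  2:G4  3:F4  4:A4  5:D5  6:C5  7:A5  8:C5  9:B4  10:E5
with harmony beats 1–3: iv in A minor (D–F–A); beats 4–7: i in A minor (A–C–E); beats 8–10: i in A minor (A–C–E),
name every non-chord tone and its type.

G4 (beat 2) — neighbor tone; D5 (beat 5) — appoggiatura; B4 (beat 9) — escape tone.

The harmony at that moment is D minor triad (D, F, A); G4 is not a chord tone.
It is approached by step up from F4 and left by step down to F4.
Step away and step back to the same note — a neighbor tone (upper neighbor).
The harmony at that moment is A minor triad (A, C, E); D5 is not a chord tone.
It is approached by leap up from A4 and left by step down to C5.
Leap in, step out — an appoggiatura.
The harmony at that moment is A minor triad (A, C, E); B4 is not a chord tone.
It is approached by step down from C5 and left by leap up to E5.
Step in, leap out — an escape tone.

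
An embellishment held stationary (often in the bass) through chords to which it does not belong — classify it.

Approach: none. Departure: none — a single pitch is sustained while the chords change around it, passing through harmonies that do not contain it.
No melodic motion at all; the dissonance is created entirely by the moving harmonies against the stationary note — a pedal tone (pedal point).

Pedal tone.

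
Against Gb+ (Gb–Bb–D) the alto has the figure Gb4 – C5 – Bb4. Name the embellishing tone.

The harmony at that moment is Gb augmented triad (Gb, Bb, D); C5 is not a chord tone.
It is approached by leap up from Gb4 and left by step down to Bb4.
Leap in, step out — an appoggiatura.

C5 is an appoggiatura.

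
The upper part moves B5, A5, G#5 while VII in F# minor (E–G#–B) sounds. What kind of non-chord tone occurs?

The harmony at that moment is E major triad (E, G#, B); A5 is not a chord tone.
It is approached by step down from B5 and left by step down to G#5.
Step in, step out in the same direction — a passing tone.

A5 is a passing tone.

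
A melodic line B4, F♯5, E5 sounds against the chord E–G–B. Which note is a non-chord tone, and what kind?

The harmony at that moment is E minor triad (E, G, B); F♯5 is not a chord tone.
It is approached by leap up from B4 and left by step down to E5.
Leap in, step out — an appoggiatura.

F♯5 is an appoggiatura.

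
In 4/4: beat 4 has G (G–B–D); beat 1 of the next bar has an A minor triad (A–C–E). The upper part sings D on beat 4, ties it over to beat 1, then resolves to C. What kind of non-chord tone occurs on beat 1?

Suspension.

The harmony at that moment is A minor triad (A, C, E); D is not a chord tone.
It is held over (the same pitch as the preceding D) and left by step down to C.
Held over from the previous chord and resolving down by step — a suspension.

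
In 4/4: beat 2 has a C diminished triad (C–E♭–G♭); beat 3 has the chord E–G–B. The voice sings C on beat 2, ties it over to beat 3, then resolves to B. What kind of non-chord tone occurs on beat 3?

Suspension.

The harmony at that moment is E minor triad (E, G, B); C is not a chord tone.
It is held over (the same pitch as the preceding C) and left by step down to B.
Held over from the previous chord and resolving down by step — a suspension.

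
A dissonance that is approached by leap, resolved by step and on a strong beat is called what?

Approach: by leap. Departure: by step. Metric position: strong.
Leap in, step out, in a metrically strong position — an appoggiatura. (It is the mirror image of the escape tone, which steps in and leaps out from a weak position.)

Appoggiatura.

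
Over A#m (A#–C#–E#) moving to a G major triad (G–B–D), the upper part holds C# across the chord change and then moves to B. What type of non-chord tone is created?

C# is a suspension.

The harmony at that moment is G major triad (G, B, D); C# is not a chord tone.
It is held over (the same pitch as the preceding C#) and left by step down to B.
Held over from the previous chord and resolving down by step — a suspension.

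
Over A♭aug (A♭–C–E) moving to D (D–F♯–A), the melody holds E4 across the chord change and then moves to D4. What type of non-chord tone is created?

The harmony at that moment is D major triad (D, F♯, A); E4 is not a chord tone.
It is held over (the same pitch as the preceding E4) and left by step down to D4.
Held over from the previous chord and resolving down by step — a suspension.

E4 is a suspension.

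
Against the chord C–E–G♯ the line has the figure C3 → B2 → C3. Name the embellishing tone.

The harmony at that moment is C augmented triad (C, E, G♯); B2 is not a chord tone.
It is approached by step down from C3 and left by step up to C3.
Step away and step back to the same note — a neighbor tone (lower neighbor).

B2 is a neighbor tone.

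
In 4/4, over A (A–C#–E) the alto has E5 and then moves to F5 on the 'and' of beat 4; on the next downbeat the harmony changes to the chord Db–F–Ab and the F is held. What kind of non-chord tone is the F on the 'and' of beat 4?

Anticipation.

The harmony at that moment is A major triad (A, C#, E); F5 is not a chord tone.
It is approached by step up from E5 and then sustained as the same pitch into the next harmony.
Arriving early and becoming a chord tone when the harmony changes — an anticipation.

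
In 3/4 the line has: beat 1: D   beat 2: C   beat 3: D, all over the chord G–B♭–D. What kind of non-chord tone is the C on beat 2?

Lower neighbor tone.

The harmony at that moment is G minor triad (G, B♭, D); C is not a chord tone.
It is approached by step down from D and left by step up to D.
Step away and step back to the same note — a neighbor tone (lower neighbor).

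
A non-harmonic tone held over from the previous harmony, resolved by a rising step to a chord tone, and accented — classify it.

Approach: by preparation — the pitch is first a chord tone, then held (tied or repeated) while the harmony changes under it. Departure: up by step. Metric position: strong.
A prepared dissonance that resolves upward by step — a retardation. (The same figure resolving downward would be a suspension.)

Retardation.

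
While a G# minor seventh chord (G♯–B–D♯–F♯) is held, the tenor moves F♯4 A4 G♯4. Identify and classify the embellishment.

A4 is an appoggiatura.

The harmony at that moment is G♯ minor seventh chord (G♯, B, D♯, F♯); A4 is not a chord tone.
It is approached by leap up from F♯4 and left by step down to G♯4.
Leap in, step out — an appoggiatura.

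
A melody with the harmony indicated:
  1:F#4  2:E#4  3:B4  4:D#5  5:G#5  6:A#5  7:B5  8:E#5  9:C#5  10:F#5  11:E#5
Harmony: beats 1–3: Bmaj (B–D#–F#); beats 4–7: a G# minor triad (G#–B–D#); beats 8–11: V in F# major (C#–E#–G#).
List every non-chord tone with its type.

E#4 (beat 2) — escape tone; A#5 (beat 6) — passing tone; F#5 (beat 10) — appoggiatura.

The harmony at that moment is B major triad (B, D#, F#); E#4 is not a chord tone.
It is approached by step down from F#4 and left by leap up to B4.
Step in, leap out — an escape tone.
The harmony at that moment is G# minor triad (G#, B, D#); A#5 is not a chord tone.
It is approached by step up from G#5 and left by step up to B5.
Step in, step out in the same direction — a passing tone.
The harmony at that moment is C# major triad (C#, E#, G#); F#5 is not a chord tone.
It is approached by leap up from C#5 and left by step down to E#5.
Leap in, step out — an appoggiatura.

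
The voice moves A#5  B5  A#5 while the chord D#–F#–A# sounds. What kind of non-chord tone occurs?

The harmony at that moment is D# minor triad (D#, F#, A#); B5 is not a chord tone.
It is approached by step up from A#5 and left by step down to A#5.
Step away and step back to the same note — a neighbor tone (upper neighbor).

B5 is a neighbor tone.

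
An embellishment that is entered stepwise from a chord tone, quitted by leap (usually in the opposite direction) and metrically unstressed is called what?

Approach: by step. Departure: by leap. Metric position: weak.
Step in, leap out, from a weak position — an escape tone (échappée). (It is the mirror image of the appoggiatura, which leaps in and steps out on a strong beat.)

Escape tone.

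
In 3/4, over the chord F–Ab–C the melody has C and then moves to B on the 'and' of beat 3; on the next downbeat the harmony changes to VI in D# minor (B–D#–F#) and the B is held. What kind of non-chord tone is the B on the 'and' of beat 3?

The harmony at that moment is F minor triad (F, Ab, C); B is not a chord tone.
It is approached by step down from C and then sustained as the same pitch into the next harmony.
Arriving early and becoming a chord tone when the harmony changes — an anticipation.

Anticipation.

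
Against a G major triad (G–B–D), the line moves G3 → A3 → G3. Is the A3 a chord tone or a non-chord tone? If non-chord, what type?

The harmony at that moment is G major triad (G, B, D); A3 is not a chord tone.
It is approached by step up from G3 and left by step down to G3.
Step away and step back to the same note — a neighbor tone (upper neighbor).

Non-chord tone — a neighbor tone.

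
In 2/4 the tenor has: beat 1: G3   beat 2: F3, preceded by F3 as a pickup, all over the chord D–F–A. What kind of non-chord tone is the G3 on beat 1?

The harmony at that moment is D minor triad (D, F, A); G3 is not a chord tone.
It is approached by step up from F3 and left by step down to F3.
Step away and step back to the same note — a neighbor tone (upper neighbor).

Upper neighbor tone.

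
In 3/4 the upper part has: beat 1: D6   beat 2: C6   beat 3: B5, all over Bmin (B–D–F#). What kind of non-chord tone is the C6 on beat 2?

Passing tone.

The harmony at that moment is B minor triad (B, D, F#); C6 is not a chord tone.
It is approached by step down from D6 and left by step down to B5.
Step in, step out in the same direction — a passing tone.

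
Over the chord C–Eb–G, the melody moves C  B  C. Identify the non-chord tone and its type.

The harmony at that moment is C minor triad (C, Eb, G); B is not a chord tone.
It is approached by step down from C and left by step up to C.
Step away and step back to the same note — a neighbor tone (lower neighbor).

B is a neighbor tone.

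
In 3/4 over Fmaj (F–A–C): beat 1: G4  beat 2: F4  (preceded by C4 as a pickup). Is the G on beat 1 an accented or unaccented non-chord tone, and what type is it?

Accented appoggiatura.

The harmony at that moment is F major triad (F, A, C); G4 is not a chord tone.
It is approached by leap up from C4 and left by step down to F4.
Leap in, step out — an appoggiatura.
It falls on the downbeat, so it is accented.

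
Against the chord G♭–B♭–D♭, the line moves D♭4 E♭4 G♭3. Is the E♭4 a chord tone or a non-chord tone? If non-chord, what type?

The harmony at that moment is G♭ major triad (G♭, B♭, D♭); E♭4 is not a chord tone.
It is approached by step up from D♭4 and left by leap down to G♭3.
Step in, leap out — an escape tone.

Non-chord tone — an escape tone.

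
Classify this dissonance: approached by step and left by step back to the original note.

Neighbor tone.

Approach: by step. Departure: by step in the opposite direction, back to the starting pitch.
Stepwise on both sides but reversing to return to the same chord tone — a neighbor tone. (Had it continued onward in the same direction it would be a passing tone instead.)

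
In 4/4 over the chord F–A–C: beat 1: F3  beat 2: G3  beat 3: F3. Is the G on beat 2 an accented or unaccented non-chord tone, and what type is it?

Unaccented neighbor tone.

The harmony at that moment is F major triad (F, A, C); G3 is not a chord tone.
It is approached by step up from F3 and left by step down to F3.
Step away and step back to the same note — a neighbor tone (upper neighbor).
It falls on a weak beat, so it is unaccented.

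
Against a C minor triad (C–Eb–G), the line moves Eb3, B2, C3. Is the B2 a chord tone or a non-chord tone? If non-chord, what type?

The harmony at that moment is C minor triad (C, Eb, G); B2 is not a chord tone.
It is approached by leap down from Eb3 and left by step up to C3.
Leap in, step out — an appoggiatura.

Non-chord tone — an appoggiatura.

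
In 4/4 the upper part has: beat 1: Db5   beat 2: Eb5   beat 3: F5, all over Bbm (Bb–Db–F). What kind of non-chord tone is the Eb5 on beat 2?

The harmony at that moment is Bb minor triad (Bb, Db, F); Eb5 is not a chord tone.
It is approached by step up from Db5 and left by step up to F5.
Step in, step out in the same direction — a passing tone.

Passing tone.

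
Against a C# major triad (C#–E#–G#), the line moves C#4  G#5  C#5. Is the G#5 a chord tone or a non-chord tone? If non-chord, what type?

C# major triad contains C#, E#, G#; G# is the fifth, so it is a chord tone.

Chord tone (the fifth of C# major triad).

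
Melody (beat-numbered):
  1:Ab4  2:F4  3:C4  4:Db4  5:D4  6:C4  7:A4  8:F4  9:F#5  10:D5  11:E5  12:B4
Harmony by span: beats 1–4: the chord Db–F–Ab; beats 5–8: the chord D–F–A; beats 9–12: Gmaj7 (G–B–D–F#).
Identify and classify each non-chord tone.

The harmony at that moment is Db major triad (Db, F, Ab); C4 is not a chord tone.
It is approached by leap down from F4 and left by step up to Db4.
Leap in, step out — an appoggiatura.
The harmony at that moment is D minor triad (D, F, A); C4 is not a chord tone.
It is approached by step down from D4 and left by leap up to A4.
Step in, leap out — an escape tone.
The harmony at that moment is G major seventh chord (G, B, D, F#); E5 is not a chord tone.
It is approached by step up from D5 and left by leap down to B4.
Step in, leap out — an escape tone.

C4 (beat 3) — appoggiatura; C4 (beat 6) — escape tone; E5 (beat 11) — escape tone.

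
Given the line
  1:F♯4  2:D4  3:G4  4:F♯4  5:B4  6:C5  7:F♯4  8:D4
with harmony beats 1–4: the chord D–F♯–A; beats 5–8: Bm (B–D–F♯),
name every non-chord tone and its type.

G4 (beat 3) — appoggiatura; C5 (beat 6) — escape tone.

The harmony at that moment is D major triad (D, F♯, A); G4 is not a chord tone.
It is approached by leap up from D4 and left by step down to F♯4.
Leap in, step out — an appoggiatura.
The harmony at that moment is B minor triad (B, D, F♯); C5 is not a chord tone.
It is approached by step up from B4 and left by leap down to F♯4.
Step in, leap out — an escape tone.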